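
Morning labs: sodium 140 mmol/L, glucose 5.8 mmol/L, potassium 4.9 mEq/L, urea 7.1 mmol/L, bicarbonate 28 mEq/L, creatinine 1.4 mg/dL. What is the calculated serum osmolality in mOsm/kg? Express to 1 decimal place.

292.9 mOsm/kg

Calculated osmolality = 2·Na + glucose + urea
= 2·140 + 5.8 + 7.1
= 280 + 5.80 + 7.10
= 292.9 mOsm/kg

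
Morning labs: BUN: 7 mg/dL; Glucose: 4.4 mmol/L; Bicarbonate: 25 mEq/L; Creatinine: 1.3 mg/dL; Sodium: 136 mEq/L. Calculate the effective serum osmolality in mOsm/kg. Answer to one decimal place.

Effective osmolality excludes urea (freely permeant across cell membranes):
2·Na + glucose
= 2·136 + 4.4
= 272 + 4.4
= 276.4 mOsm/kg

276.4 mOsm/kg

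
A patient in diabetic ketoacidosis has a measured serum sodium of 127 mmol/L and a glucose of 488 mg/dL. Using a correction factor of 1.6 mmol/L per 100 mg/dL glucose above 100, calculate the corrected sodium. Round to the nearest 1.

133 mmol/L

Corrected Na = measured Na + 1.6 · (glucose − 100)/100
= 127 + 1.6 · (488 − 100)/100
= 127 + 6.2
= 133.2 mmol/L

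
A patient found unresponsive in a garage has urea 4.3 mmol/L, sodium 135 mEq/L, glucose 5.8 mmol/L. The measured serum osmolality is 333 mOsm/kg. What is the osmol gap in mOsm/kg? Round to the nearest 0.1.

52.9 mOsm/kg

Calculated osmolality = 2·Na + glucose + urea
= 2·135 + 5.8 + 4.3
= 270 + 5.80 + 4.30
= 280.1 mOsm/kg ≈ 280.1 mOsm/kg
Osmolar gap = measured − calculated = 333 − 280.1 = 52.9 mOsm/kg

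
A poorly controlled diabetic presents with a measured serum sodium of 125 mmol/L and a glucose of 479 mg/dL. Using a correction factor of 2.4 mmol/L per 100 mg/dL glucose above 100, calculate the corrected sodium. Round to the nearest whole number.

134 mmol/L

Corrected Na = measured Na + 2.4 · (glucose − 100)/100
= 125 + 2.4 · (479 − 100)/100
= 125 + 9.1
= 134.1 mmol/L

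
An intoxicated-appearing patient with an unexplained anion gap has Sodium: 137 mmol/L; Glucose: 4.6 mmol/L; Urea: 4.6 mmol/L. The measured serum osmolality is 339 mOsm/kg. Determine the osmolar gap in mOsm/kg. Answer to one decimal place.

55.8 mOsm/kg

Calculated osmolality = 2·Na + glucose + urea
= 2·137 + 4.6 + 4.6
= 274 + 4.60 + 4.60
= 283.2 mOsm/kg ≈ 283.2 mOsm/kg
Osmolar gap = measured − calculated = 339 − 283.2 = 55.8 mOsm/kg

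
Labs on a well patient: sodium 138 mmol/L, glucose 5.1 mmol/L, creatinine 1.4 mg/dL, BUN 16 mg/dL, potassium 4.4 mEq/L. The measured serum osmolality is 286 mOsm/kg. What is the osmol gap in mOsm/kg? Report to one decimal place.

-0.8 mOsm/kg

Calculated osmolality = 2·Na + glucose + BUN/2.8
= 2·138 + 5.1 + 16/2.8
= 276 + 5.10 + 5.71
= 286.81 mOsm/kg ≈ 286.8 mOsm/kg
Osmolar gap = measured − calculated = 286 − 286.8 = -0.8 mOsm/kg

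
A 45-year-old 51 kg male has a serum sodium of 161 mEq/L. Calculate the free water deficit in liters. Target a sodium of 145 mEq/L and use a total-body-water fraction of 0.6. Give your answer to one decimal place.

TBW = 0.6 · 51 = 30.6 L
Free water deficit = TBW · (Na/145 − 1)
= 30.6 · (161/145 − 1)
= 30.6 · 0.1103
= 3.38 L

3.4 L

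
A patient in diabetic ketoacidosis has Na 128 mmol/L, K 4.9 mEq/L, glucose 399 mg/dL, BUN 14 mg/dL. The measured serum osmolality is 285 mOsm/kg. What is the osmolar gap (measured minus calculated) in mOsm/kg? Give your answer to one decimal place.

Calculated osmolality = 2·Na + glucose/18 + BUN/2.8
= 2·128 + 399/18 + 14/2.8
= 256 + 22.17 + 5
= 283.17 mOsm/kg ≈ 283.2 mOsm/kg
Osmolar gap = measured − calculated = 285 − 283.2 = 1.8 mOsm/kg

1.8 mOsm/kg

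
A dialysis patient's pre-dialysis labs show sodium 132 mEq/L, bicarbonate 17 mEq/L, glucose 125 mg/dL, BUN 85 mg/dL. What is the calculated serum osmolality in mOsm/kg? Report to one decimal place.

Calculated osmolality = 2·Na + glucose/18 + BUN/2.8
= 2·132 + 125/18 + 85/2.8
= 264 + 6.94 + 30.36
= 301.3 mOsm/kg

301.3 mOsm/kg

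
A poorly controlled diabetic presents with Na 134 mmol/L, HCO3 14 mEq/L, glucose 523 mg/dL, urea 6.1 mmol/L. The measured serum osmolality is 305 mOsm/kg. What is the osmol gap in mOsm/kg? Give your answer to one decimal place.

Calculated osmolality = 2·Na + glucose/18 + urea
= 2·134 + 523/18 + 6.1
= 268 + 29.06 + 6.10
= 303.16 mOsm/kg ≈ 303.2 mOsm/kg
Osmolar gap = measured − calculated = 305 − 303.2 = 1.8 mOsm/kg

1.8 mOsm/kg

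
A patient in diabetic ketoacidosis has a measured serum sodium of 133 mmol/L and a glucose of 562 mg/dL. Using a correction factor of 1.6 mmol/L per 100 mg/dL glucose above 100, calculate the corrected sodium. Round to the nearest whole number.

140 mmol/L

Corrected Na = measured Na + 1.6 · (glucose − 100)/100
= 133 + 1.6 · (562 − 100)/100
= 133 + 7.4
= 140.4 mmol/L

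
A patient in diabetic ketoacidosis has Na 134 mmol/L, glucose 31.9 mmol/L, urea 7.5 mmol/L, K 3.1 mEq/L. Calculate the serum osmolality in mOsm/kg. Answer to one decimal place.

Calculated osmolality = 2·Na + glucose + urea
= 2·134 + 31.9 + 7.5
= 268 + 31.90 + 7.50
= 307.4 mOsm/kg

307.4 mOsm/kg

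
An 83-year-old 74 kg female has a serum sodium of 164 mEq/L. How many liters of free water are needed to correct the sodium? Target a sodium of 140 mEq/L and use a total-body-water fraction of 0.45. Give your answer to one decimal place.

TBW = 0.45 · 74 = 33.3 L
Free water deficit = TBW · (Na/140 − 1)
= 33.3 · (164/140 − 1)
= 33.3 · 0.1714
= 5.71 L

5.7 L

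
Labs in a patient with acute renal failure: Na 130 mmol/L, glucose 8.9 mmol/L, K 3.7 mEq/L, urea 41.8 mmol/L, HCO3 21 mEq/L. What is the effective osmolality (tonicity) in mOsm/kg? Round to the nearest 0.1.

268.9 mOsm/kg

Effective osmolality excludes urea (freely permeant across cell membranes):
2·Na + glucose
= 2·130 + 8.9
= 260 + 8.9
= 268.9 mOsm/kg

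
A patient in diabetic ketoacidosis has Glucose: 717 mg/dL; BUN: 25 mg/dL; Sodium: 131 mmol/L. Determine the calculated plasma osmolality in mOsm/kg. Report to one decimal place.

310.8 mOsm/kg

Calculated osmolality = 2·Na + glucose/18 + BUN/2.8
= 2·131 + 717/18 + 25/2.8
= 262 + 39.83 + 8.93
= 310.76 mOsm/kg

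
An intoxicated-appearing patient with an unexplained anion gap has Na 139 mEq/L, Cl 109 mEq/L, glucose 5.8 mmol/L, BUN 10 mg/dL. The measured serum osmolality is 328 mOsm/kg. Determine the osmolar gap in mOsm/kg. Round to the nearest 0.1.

Calculated osmolality = 2·Na + glucose + BUN/2.8
= 2·139 + 5.8 + 10/2.8
= 278 + 5.80 + 3.57
= 287.37 mOsm/kg ≈ 287.4 mOsm/kg
Osmolar gap = measured − calculated = 328 − 287.4 = 40.6 mOsm/kg

40.6 mOsm/kg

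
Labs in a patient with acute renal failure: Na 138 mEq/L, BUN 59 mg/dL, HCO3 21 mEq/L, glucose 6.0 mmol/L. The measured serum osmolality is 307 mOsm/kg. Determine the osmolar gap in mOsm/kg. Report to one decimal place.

3.9 mOsm/kg

Calculated osmolality = 2·Na + glucose + BUN/2.8
= 2·138 + 6 + 59/2.8
= 276 + 6 + 21.07
= 303.07 mOsm/kg ≈ 303.1 mOsm/kg
Osmolar gap = measured − calculated = 307 − 303.1 = 3.9 mOsm/kg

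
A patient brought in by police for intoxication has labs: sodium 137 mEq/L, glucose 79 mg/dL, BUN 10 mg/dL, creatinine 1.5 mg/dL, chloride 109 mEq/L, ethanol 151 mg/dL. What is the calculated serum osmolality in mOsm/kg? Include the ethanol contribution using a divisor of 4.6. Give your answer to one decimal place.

314.8 mOsm/kg

Calculated osmolality = 2·Na + glucose/18 + BUN/2.8 + ethanol/4.6
= 2·137 + 79/18 + 10/2.8 + 151/4.6
= 274 + 4.39 + 3.57 + 32.83
= 314.79 mOsm/kg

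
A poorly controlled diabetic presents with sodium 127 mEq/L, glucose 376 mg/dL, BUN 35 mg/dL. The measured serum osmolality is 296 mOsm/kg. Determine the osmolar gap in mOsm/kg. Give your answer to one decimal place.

8.6 mOsm/kg

Calculated osmolality = 2·Na + glucose/18 + BUN/2.8
= 2·127 + 376/18 + 35/2.8
= 254 + 20.89 + 12.50
= 287.39 mOsm/kg ≈ 287.4 mOsm/kg
Osmolar gap = measured − calculated = 296 − 287.4 = 8.6 mOsm/kg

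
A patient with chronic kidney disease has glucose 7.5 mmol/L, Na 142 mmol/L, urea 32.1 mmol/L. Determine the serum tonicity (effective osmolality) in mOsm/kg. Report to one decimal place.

291.5 mOsm/kg

Effective osmolality excludes urea (freely permeant across cell membranes):
2·Na + glucose
= 2·142 + 7.5
= 284 + 7.5
= 291.5 mOsm/kg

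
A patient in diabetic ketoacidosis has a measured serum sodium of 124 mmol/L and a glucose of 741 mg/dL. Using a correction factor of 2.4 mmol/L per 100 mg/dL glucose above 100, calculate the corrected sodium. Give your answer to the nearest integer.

139 mmol/L

Corrected Na = measured Na + 2.4 · (glucose − 100)/100
= 124 + 2.4 · (741 − 100)/100
= 124 + 15.4
= 139.4 mmol/L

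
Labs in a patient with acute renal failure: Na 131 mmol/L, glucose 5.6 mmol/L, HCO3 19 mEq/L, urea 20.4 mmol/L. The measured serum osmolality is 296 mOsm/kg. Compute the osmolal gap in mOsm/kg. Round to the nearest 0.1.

8.0 mOsm/kg

Calculated osmolality = 2·Na + glucose + urea
= 2·131 + 5.6 + 20.4
= 262 + 5.60 + 20.40
= 288 mOsm/kg ≈ 288.0 mOsm/kg
Osmolar gap = measured − calculated = 296 − 288.0 = 8.0 mOsm/kg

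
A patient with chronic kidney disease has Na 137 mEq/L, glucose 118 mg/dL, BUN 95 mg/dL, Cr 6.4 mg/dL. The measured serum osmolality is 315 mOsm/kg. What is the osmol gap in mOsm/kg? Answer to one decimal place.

0.5 mOsm/kg

Calculated osmolality = 2·Na + glucose/18 + BUN/2.8
= 2·137 + 118/18 + 95/2.8
= 274 + 6.56 + 33.93
= 314.49 mOsm/kg ≈ 314.5 mOsm/kg
Osmolar gap = measured − calculated = 315 − 314.5 = 0.5 mOsm/kg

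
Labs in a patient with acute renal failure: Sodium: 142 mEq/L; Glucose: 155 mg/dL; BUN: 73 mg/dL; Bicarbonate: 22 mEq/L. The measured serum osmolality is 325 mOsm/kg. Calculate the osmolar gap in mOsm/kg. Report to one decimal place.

Calculated osmolality = 2·Na + glucose/18 + BUN/2.8
= 2·142 + 155/18 + 73/2.8
= 284 + 8.61 + 26.07
= 318.68 mOsm/kg ≈ 318.7 mOsm/kg
Osmolar gap = measured − calculated = 325 − 318.7 = 6.3 mOsm/kg

6.3 mOsm/kg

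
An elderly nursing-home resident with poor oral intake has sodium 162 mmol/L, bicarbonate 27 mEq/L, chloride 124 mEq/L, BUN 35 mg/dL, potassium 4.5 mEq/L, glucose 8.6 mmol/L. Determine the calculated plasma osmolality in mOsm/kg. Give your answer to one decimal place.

Calculated osmolality = 2·Na + glucose + BUN/2.8
= 2·162 + 8.6 + 35/2.8
= 324 + 8.60 + 12.50
= 345.1 mOsm/kg

345.1 mOsm/kg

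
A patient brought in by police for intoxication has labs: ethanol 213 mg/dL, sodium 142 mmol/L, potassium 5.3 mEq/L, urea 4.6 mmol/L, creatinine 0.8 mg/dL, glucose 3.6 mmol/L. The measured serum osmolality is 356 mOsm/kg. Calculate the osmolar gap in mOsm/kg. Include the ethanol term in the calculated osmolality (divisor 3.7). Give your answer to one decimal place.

6.2 mOsm/kg

Calculated osmolality = 2·Na + glucose + urea + ethanol/3.7
= 2·142 + 3.6 + 4.6 + 213/3.7
= 284 + 3.60 + 4.60 + 57.57
= 349.77 mOsm/kg ≈ 349.8 mOsm/kg
Osmolar gap = measured − calculated = 356 − 349.8 = 6.2 mOsm/kg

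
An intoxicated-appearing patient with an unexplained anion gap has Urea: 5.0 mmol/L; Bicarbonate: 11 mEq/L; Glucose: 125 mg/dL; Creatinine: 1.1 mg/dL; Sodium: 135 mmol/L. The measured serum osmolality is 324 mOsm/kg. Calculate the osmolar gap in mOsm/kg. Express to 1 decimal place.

Calculated osmolality = 2·Na + glucose/18 + urea
= 2·135 + 125/18 + 5
= 270 + 6.94 + 5
= 281.94 mOsm/kg ≈ 281.9 mOsm/kg
Osmolar gap = measured − calculated = 324 − 281.9 = 42.1 mOsm/kg

42.1 mOsm/kg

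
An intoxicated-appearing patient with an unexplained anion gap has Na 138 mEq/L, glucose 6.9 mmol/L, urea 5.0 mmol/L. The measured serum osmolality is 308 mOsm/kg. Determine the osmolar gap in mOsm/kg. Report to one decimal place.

20.1 mOsm/kg

Calculated osmolality = 2·Na + glucose + urea
= 2·138 + 6.9 + 5
= 276 + 6.90 + 5
= 287.9 mOsm/kg ≈ 287.9 mOsm/kg
Osmolar gap = measured − calculated = 308 − 287.9 = 20.1 mOsm/kg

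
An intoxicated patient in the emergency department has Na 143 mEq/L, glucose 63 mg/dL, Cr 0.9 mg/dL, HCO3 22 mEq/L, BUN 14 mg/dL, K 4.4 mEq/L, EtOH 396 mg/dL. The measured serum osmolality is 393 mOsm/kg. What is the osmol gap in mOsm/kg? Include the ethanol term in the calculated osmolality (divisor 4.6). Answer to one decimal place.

12.4 mOsm/kg

Calculated osmolality = 2·Na + glucose/18 + BUN/2.8 + ethanol/4.6
= 2·143 + 63/18 + 14/2.8 + 396/4.6
= 286 + 3.50 + 5 + 86.09
= 380.59 mOsm/kg ≈ 380.6 mOsm/kg
Osmolar gap = measured − calculated = 393 − 380.6 = 12.4 mOsm/kg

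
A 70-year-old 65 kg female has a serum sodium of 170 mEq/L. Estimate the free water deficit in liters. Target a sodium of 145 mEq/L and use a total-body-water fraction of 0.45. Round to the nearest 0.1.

TBW = 0.45 · 65 = 29.25 L
Free water deficit = TBW · (Na/145 − 1)
= 29.25 · (170/145 − 1)
= 29.25 · 0.1724
= 5.04 L

5.0 L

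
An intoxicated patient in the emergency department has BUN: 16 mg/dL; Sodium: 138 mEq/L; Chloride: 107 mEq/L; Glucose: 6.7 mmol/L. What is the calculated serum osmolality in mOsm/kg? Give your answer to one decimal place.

288.4 mOsm/kg

Calculated osmolality = 2·Na + glucose + BUN/2.8
= 2·138 + 6.7 + 16/2.8
= 276 + 6.70 + 5.71
= 288.41 mOsm/kg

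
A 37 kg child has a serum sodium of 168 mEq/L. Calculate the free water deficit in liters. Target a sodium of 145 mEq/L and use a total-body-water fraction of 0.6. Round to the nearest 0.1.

3.5 L

TBW = 0.6 · 37 = 22.2 L
Free water deficit = TBW · (Na/145 − 1)
= 22.2 · (168/145 − 1)
= 22.2 · 0.1586
= 3.52 L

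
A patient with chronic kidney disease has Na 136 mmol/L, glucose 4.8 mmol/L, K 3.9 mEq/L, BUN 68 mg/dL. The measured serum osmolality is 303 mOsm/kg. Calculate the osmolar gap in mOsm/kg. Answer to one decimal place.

1.9 mOsm/kg

Calculated osmolality = 2·Na + glucose + BUN/2.8
= 2·136 + 4.8 + 68/2.8
= 272 + 4.80 + 24.29
= 301.09 mOsm/kg ≈ 301.1 mOsm/kg
Osmolar gap = measured − calculated = 303 − 301.1 = 1.9 mOsm/kg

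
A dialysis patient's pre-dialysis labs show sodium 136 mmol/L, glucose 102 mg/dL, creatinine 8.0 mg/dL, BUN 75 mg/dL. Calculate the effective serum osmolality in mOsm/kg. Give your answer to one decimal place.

Effective osmolality excludes urea (freely permeant across cell membranes):
2·Na + glucose/18
= 2·136 + 102/18
= 272 + 5.67
= 277.67 mOsm/kg

277.7 mOsm/kg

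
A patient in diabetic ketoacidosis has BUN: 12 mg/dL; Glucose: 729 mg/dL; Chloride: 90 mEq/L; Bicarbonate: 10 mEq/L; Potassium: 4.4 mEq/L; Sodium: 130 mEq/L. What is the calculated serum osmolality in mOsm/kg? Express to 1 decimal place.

Calculated osmolality = 2·Na + glucose/18 + BUN/2.8
= 2·130 + 729/18 + 12/2.8
= 260 + 40.50 + 4.29
= 304.79 mOsm/kg

304.8 mOsm/kg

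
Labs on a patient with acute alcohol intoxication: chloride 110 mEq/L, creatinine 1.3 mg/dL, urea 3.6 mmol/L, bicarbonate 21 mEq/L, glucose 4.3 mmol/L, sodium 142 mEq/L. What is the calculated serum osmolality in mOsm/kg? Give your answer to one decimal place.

Calculated osmolality = 2·Na + glucose + urea
= 2·142 + 4.3 + 3.6
= 284 + 4.30 + 3.60
= 291.9 mOsm/kg

291.9 mOsm/kg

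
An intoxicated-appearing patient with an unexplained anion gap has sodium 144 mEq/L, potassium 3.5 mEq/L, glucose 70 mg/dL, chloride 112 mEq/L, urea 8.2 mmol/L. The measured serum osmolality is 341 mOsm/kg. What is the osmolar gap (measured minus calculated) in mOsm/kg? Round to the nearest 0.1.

Calculated osmolality = 2·Na + glucose/18 + urea
= 2·144 + 70/18 + 8.2
= 288 + 3.89 + 8.20
= 300.09 mOsm/kg ≈ 300.1 mOsm/kg
Osmolar gap = measured − calculated = 341 − 300.1 = 40.9 mOsm/kg

40.9 mOsm/kg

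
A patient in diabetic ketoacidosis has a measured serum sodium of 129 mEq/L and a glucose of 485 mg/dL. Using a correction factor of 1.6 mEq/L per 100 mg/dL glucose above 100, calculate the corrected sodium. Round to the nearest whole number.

135 mEq/L

Corrected Na = measured Na + 1.6 · (glucose − 100)/100
= 129 + 1.6 · (485 − 100)/100
= 129 + 6.2
= 135.2 mEq/L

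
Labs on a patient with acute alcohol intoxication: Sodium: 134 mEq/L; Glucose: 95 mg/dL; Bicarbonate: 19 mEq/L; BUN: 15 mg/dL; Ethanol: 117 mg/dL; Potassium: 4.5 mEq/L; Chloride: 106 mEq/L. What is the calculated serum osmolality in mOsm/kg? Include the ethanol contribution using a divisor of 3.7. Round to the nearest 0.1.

Calculated osmolality = 2·Na + glucose/18 + BUN/2.8 + ethanol/3.7
= 2·134 + 95/18 + 15/2.8 + 117/3.7
= 268 + 5.28 + 5.36 + 31.62
= 310.26 mOsm/kg

310.3 mOsm/kg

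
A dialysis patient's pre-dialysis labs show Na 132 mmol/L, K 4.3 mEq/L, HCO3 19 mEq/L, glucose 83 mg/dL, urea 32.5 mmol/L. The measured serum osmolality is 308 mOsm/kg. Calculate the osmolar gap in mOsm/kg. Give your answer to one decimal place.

6.9 mOsm/kg

Calculated osmolality = 2·Na + glucose/18 + urea
= 2·132 + 83/18 + 32.5
= 264 + 4.61 + 32.50
= 301.11 mOsm/kg ≈ 301.1 mOsm/kg
Osmolar gap = measured − calculated = 308 − 301.1 = 6.9 mOsm/kg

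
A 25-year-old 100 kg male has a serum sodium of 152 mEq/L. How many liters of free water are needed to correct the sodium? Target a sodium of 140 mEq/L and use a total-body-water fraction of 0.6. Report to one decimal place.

5.1 L

TBW = 0.6 · 100 = 60 L
Free water deficit = TBW · (Na/140 − 1)
= 60 · (152/140 − 1)
= 60 · 0.0857
= 5.14 L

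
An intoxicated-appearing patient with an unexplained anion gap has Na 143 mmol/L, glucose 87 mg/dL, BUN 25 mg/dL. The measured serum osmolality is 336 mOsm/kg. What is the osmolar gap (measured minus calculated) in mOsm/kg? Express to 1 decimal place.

36.2 mOsm/kg

Calculated osmolality = 2·Na + glucose/18 + BUN/2.8
= 2·143 + 87/18 + 25/2.8
= 286 + 4.83 + 8.93
= 299.76 mOsm/kg ≈ 299.8 mOsm/kg
Osmolar gap = measured − calculated = 336 − 299.8 = 36.2 mOsm/kg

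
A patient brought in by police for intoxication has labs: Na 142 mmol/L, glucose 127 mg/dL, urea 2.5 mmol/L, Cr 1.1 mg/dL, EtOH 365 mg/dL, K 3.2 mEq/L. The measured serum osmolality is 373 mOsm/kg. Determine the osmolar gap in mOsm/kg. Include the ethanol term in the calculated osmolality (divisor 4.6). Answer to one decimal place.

Calculated osmolality = 2·Na + glucose/18 + urea + ethanol/4.6
= 2·142 + 127/18 + 2.5 + 365/4.6
= 284 + 7.06 + 2.50 + 79.35
= 372.91 mOsm/kg ≈ 372.9 mOsm/kg
Osmolar gap = measured − calculated = 373 − 372.9 = 0.1 mOsm/kg

0.1 mOsm/kg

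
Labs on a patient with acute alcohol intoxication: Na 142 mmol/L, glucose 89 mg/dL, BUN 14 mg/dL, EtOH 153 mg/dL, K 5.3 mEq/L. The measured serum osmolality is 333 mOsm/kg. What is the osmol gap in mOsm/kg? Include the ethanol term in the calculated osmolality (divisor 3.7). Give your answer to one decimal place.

-2.3 mOsm/kg

Calculated osmolality = 2·Na + glucose/18 + BUN/2.8 + ethanol/3.7
= 2·142 + 89/18 + 14/2.8 + 153/3.7
= 284 + 4.94 + 5 + 41.35
= 335.29 mOsm/kg ≈ 335.3 mOsm/kg
Osmolar gap = measured − calculated = 333 − 335.3 = -2.3 mOsm/kg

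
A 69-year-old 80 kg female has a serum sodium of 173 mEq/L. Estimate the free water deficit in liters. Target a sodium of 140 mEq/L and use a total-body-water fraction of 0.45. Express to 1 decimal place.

8.5 L

TBW = 0.45 · 80 = 36 L
Free water deficit = TBW · (Na/140 − 1)
= 36 · (173/140 − 1)
= 36 · 0.2357
= 8.49 L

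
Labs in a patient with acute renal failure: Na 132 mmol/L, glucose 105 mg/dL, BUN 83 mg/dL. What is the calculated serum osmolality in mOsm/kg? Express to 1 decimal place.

Calculated osmolality = 2·Na + glucose/18 + BUN/2.8
= 2·132 + 105/18 + 83/2.8
= 264 + 5.83 + 29.64
= 299.47 mOsm/kg

299.5 mOsm/kg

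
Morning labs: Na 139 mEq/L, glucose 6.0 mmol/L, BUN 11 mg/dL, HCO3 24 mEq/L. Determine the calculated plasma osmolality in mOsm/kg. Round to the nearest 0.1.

287.9 mOsm/kg

Calculated osmolality = 2·Na + glucose + BUN/2.8
= 2·139 + 6 + 11/2.8
= 278 + 6 + 3.93
= 287.93 mOsm/kg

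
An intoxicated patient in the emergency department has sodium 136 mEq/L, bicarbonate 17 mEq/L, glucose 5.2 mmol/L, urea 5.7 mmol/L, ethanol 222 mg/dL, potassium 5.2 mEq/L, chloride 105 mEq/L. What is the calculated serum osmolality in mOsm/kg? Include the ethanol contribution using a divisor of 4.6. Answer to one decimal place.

331.2 mOsm/kg

Calculated osmolality = 2·Na + glucose + urea + ethanol/4.6
= 2·136 + 5.2 + 5.7 + 222/4.6
= 272 + 5.20 + 5.70 + 48.26
= 331.16 mOsm/kg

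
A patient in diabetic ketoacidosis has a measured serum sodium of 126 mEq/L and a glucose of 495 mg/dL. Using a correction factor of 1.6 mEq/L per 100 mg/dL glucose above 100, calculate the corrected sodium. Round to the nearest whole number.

132 mEq/L

Corrected Na = measured Na + 1.6 · (glucose − 100)/100
= 126 + 1.6 · (495 − 100)/100
= 126 + 6.3
= 132.3 mEq/L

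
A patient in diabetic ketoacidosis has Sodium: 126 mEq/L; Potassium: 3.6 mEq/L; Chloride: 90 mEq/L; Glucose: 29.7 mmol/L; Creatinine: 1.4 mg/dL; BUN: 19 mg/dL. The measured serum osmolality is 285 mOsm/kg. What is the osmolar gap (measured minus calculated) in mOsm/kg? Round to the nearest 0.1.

-3.5 mOsm/kg

Calculated osmolality = 2·Na + glucose + BUN/2.8
= 2·126 + 29.7 + 19/2.8
= 252 + 29.70 + 6.79
= 288.49 mOsm/kg ≈ 288.5 mOsm/kg
Osmolar gap = measured − calculated = 285 − 288.5 = -3.5 mOsm/kg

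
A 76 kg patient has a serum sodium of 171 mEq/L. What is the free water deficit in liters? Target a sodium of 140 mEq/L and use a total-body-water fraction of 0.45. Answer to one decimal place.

7.6 L

TBW = 0.45 · 76 = 34.2 L
Free water deficit = TBW · (Na/140 − 1)
= 34.2 · (171/140 − 1)
= 34.2 · 0.2214
= 7.57 L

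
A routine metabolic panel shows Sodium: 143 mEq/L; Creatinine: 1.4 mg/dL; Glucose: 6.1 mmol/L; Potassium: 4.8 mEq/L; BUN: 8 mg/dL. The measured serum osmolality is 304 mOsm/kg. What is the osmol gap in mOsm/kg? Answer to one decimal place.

Calculated osmolality = 2·Na + glucose + BUN/2.8
= 2·143 + 6.1 + 8/2.8
= 286 + 6.10 + 2.86
= 294.96 mOsm/kg ≈ 295.0 mOsm/kg
Osmolar gap = measured − calculated = 304 − 295.0 = 9.0 mOsm/kg

9.0 mOsm/kg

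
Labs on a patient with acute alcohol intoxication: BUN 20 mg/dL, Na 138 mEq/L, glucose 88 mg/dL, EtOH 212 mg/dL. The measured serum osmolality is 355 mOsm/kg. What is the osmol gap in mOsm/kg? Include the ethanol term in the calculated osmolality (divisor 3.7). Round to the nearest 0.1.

Calculated osmolality = 2·Na + glucose/18 + BUN/2.8 + ethanol/3.7
= 2·138 + 88/18 + 20/2.8 + 212/3.7
= 276 + 4.89 + 7.14 + 57.30
= 345.33 mOsm/kg ≈ 345.3 mOsm/kg
Osmolar gap = measured − calculated = 355 − 345.3 = 9.7 mOsm/kg

9.7 mOsm/kg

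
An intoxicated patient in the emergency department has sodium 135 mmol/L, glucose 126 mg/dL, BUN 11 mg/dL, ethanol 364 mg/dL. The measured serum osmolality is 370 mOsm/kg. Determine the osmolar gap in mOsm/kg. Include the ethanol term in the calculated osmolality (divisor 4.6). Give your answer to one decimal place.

9.9 mOsm/kg

Calculated osmolality = 2·Na + glucose/18 + BUN/2.8 + ethanol/4.6
= 2·135 + 126/18 + 11/2.8 + 364/4.6
= 270 + 7 + 3.93 + 79.13
= 360.06 mOsm/kg ≈ 360.1 mOsm/kg
Osmolar gap = measured − calculated = 370 − 360.1 = 9.9 mOsm/kg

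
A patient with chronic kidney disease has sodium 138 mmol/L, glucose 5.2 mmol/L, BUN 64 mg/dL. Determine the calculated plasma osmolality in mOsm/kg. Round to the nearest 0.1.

304.1 mOsm/kg

Calculated osmolality = 2·Na + glucose + BUN/2.8
= 2·138 + 5.2 + 64/2.8
= 276 + 5.20 + 22.86
= 304.06 mOsm/kg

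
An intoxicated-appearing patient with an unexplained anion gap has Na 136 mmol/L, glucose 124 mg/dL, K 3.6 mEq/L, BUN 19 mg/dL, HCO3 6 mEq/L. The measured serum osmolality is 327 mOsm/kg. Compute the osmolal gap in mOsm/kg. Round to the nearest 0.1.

41.3 mOsm/kg

Calculated osmolality = 2·Na + glucose/18 + BUN/2.8
= 2·136 + 124/18 + 19/2.8
= 272 + 6.89 + 6.79
= 285.68 mOsm/kg ≈ 285.7 mOsm/kg
Osmolar gap = measured − calculated = 327 − 285.7 = 41.3 mOsm/kg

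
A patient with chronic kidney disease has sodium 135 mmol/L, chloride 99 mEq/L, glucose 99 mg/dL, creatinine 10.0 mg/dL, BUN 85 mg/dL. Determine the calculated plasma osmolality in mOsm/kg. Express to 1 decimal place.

Calculated osmolality = 2·Na + glucose/18 + BUN/2.8
= 2·135 + 99/18 + 85/2.8
= 270 + 5.50 + 30.36
= 305.86 mOsm/kg

305.9 mOsm/kg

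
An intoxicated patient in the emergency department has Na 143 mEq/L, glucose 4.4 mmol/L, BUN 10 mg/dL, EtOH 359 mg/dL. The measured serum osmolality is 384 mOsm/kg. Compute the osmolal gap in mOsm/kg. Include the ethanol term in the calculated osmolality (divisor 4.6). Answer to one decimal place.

Calculated osmolality = 2·Na + glucose + BUN/2.8 + ethanol/4.6
= 2·143 + 4.4 + 10/2.8 + 359/4.6
= 286 + 4.40 + 3.57 + 78.04
= 372.01 mOsm/kg ≈ 372.0 mOsm/kg
Osmolar gap = measured − calculated = 384 − 372.0 = 12.0 mOsm/kg

12.0 mOsm/kg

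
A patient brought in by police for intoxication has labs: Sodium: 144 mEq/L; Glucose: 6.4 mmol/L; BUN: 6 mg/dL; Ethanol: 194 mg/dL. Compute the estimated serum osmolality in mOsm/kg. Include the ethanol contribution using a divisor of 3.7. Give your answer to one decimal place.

349.0 mOsm/kg

Calculated osmolality = 2·Na + glucose + BUN/2.8 + ethanol/3.7
= 2·144 + 6.4 + 6/2.8 + 194/3.7
= 288 + 6.40 + 2.14 + 52.43
= 348.97 mOsm/kg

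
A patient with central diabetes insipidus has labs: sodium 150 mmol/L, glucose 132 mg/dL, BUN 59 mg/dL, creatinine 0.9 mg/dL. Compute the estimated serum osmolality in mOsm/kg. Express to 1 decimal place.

328.4 mOsm/kg

Calculated osmolality = 2·Na + glucose/18 + BUN/2.8
= 2·150 + 132/18 + 59/2.8
= 300 + 7.33 + 21.07
= 328.4 mOsm/kg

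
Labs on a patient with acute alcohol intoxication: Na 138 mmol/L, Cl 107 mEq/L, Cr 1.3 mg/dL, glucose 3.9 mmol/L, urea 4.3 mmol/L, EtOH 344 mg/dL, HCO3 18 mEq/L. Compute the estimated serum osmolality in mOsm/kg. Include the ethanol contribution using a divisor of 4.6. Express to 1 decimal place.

Calculated osmolality = 2·Na + glucose + urea + ethanol/4.6
= 2·138 + 3.9 + 4.3 + 344/4.6
= 276 + 3.90 + 4.30 + 74.78
= 358.98 mOsm/kg

359.0 mOsm/kg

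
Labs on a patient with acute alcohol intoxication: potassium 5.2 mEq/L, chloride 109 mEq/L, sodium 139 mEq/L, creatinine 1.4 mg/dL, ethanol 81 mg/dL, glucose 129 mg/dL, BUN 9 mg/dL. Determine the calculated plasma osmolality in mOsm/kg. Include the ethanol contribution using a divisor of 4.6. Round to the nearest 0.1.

Calculated osmolality = 2·Na + glucose/18 + BUN/2.8 + ethanol/4.6
= 2·139 + 129/18 + 9/2.8 + 81/4.6
= 278 + 7.17 + 3.21 + 17.61
= 305.99 mOsm/kg

306.0 mOsm/kg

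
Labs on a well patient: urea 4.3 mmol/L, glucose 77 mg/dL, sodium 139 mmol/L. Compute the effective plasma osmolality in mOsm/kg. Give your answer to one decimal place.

Effective osmolality excludes urea (freely permeant across cell membranes):
2·Na + glucose/18
= 2·139 + 77/18
= 278 + 4.28
= 282.28 mOsm/kg

282.3 mOsm/kg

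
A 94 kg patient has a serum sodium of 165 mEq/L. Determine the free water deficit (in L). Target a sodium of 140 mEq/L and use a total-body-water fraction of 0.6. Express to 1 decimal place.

TBW = 0.6 · 94 = 56.4 L
Free water deficit = TBW · (Na/140 − 1)
= 56.4 · (165/140 − 1)
= 56.4 · 0.1786
= 10.07 L

10.1 L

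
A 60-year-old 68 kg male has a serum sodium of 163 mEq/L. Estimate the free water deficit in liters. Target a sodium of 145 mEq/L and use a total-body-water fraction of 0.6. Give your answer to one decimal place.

TBW = 0.6 · 68 = 40.8 L
Free water deficit = TBW · (Na/145 − 1)
= 40.8 · (163/145 − 1)
= 40.8 · 0.1241
= 5.06 L

5.1 L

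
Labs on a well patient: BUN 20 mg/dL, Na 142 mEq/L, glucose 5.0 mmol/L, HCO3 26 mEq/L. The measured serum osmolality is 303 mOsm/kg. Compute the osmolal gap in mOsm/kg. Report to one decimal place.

Calculated osmolality = 2·Na + glucose + BUN/2.8
= 2·142 + 5 + 20/2.8
= 284 + 5 + 7.14
= 296.14 mOsm/kg ≈ 296.1 mOsm/kg
Osmolar gap = measured − calculated = 303 − 296.1 = 6.9 mOsm/kg

6.9 mOsm/kg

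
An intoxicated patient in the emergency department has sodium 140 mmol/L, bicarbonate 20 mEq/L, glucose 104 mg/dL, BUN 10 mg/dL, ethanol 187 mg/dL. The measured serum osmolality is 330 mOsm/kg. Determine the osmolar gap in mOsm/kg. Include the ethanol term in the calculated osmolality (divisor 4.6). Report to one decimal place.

Calculated osmolality = 2·Na + glucose/18 + BUN/2.8 + ethanol/4.6
= 2·140 + 104/18 + 10/2.8 + 187/4.6
= 280 + 5.78 + 3.57 + 40.65
= 330 mOsm/kg ≈ 330.0 mOsm/kg
Osmolar gap = measured − calculated = 330 − 330.0 = 0.0 mOsm/kg

0.0 mOsm/kg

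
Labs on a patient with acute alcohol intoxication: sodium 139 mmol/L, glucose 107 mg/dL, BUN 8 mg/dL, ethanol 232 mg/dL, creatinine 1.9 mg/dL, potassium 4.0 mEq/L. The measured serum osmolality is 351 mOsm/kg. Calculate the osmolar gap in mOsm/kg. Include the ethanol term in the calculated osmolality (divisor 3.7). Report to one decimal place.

1.5 mOsm/kg

Calculated osmolality = 2·Na + glucose/18 + BUN/2.8 + ethanol/3.7
= 2·139 + 107/18 + 8/2.8 + 232/3.7
= 278 + 5.94 + 2.86 + 62.70
= 349.5 mOsm/kg ≈ 349.5 mOsm/kg
Osmolar gap = measured − calculated = 351 − 349.5 = 1.5 mOsm/kg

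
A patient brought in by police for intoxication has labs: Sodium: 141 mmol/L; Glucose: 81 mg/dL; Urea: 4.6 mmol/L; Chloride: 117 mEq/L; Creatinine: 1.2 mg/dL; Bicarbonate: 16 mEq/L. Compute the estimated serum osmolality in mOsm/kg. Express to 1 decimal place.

291.1 mOsm/kg

Calculated osmolality = 2·Na + glucose/18 + urea
= 2·141 + 81/18 + 4.6
= 282 + 4.50 + 4.60
= 291.1 mOsm/kg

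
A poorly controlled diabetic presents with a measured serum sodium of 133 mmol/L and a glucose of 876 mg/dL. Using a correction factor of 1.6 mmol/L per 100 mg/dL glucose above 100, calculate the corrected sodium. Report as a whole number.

145 mmol/L

Corrected Na = measured Na + 1.6 · (glucose − 100)/100
= 133 + 1.6 · (876 − 100)/100
= 133 + 12.4
= 145.4 mmol/L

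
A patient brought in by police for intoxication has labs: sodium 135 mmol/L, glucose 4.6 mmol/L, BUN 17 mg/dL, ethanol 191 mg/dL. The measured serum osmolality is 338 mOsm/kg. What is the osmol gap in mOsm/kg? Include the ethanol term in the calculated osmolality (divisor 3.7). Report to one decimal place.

5.7 mOsm/kg

Calculated osmolality = 2·Na + glucose + BUN/2.8 + ethanol/3.7
= 2·135 + 4.6 + 17/2.8 + 191/3.7
= 270 + 4.60 + 6.07 + 51.62
= 332.29 mOsm/kg ≈ 332.3 mOsm/kg
Osmolar gap = measured − calculated = 338 − 332.3 = 5.7 mOsm/kg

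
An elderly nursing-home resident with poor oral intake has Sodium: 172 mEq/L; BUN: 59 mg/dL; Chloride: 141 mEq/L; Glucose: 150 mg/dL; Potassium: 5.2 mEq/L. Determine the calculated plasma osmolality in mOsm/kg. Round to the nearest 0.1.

373.4 mOsm/kg

Calculated osmolality = 2·Na + glucose/18 + BUN/2.8
= 2·172 + 150/18 + 59/2.8
= 344 + 8.33 + 21.07
= 373.4 mOsm/kg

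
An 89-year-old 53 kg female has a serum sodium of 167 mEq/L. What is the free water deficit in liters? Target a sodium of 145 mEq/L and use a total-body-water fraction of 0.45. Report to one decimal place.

3.6 L

TBW = 0.45 · 53 = 23.85 L
Free water deficit = TBW · (Na/145 − 1)
= 23.85 · (167/145 − 1)
= 23.85 · 0.1517
= 3.62 L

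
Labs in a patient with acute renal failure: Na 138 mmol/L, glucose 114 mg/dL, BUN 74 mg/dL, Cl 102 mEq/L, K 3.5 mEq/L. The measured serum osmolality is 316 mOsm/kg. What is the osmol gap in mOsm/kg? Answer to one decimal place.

7.2 mOsm/kg

Calculated osmolality = 2·Na + glucose/18 + BUN/2.8
= 2·138 + 114/18 + 74/2.8
= 276 + 6.33 + 26.43
= 308.76 mOsm/kg ≈ 308.8 mOsm/kg
Osmolar gap = measured − calculated = 316 − 308.8 = 7.2 mOsm/kg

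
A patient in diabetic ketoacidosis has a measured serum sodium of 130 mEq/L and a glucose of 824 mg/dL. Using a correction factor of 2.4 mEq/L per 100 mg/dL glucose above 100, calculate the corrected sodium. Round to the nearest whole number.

Corrected Na = measured Na + 2.4 · (glucose − 100)/100
= 130 + 2.4 · (824 − 100)/100
= 130 + 17.4
= 147.4 mEq/L

147 mEq/L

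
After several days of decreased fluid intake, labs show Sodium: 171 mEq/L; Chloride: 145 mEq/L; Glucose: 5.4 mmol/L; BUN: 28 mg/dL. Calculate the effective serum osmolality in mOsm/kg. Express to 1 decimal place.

347.4 mOsm/kg

Effective osmolality excludes urea (freely permeant across cell membranes):
2·Na + glucose
= 2·171 + 5.4
= 342 + 5.4
= 347.4 mOsm/kg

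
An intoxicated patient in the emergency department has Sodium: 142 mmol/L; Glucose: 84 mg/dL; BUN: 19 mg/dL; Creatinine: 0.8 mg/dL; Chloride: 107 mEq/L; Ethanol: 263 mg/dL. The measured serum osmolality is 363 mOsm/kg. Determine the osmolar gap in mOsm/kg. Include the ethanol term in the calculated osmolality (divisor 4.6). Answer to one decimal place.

10.4 mOsm/kg

Calculated osmolality = 2·Na + glucose/18 + BUN/2.8 + ethanol/4.6
= 2·142 + 84/18 + 19/2.8 + 263/4.6
= 284 + 4.67 + 6.79 + 57.17
= 352.63 mOsm/kg ≈ 352.6 mOsm/kg
Osmolar gap = measured − calculated = 363 − 352.6 = 10.4 mOsm/kg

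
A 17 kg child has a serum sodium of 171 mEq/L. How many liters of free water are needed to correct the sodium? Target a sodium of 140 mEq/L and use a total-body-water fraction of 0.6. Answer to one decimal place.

TBW = 0.6 · 17 = 10.2 L
Free water deficit = TBW · (Na/140 − 1)
= 10.2 · (171/140 − 1)
= 10.2 · 0.2214
= 2.26 L

2.3 L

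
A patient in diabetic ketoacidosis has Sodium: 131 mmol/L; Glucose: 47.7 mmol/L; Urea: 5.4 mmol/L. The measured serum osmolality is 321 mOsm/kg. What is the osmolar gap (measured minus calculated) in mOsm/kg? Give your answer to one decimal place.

5.9 mOsm/kg

Calculated osmolality = 2·Na + glucose + urea
= 2·131 + 47.7 + 5.4
= 262 + 47.70 + 5.40
= 315.1 mOsm/kg ≈ 315.1 mOsm/kg
Osmolar gap = measured − calculated = 321 − 315.1 = 5.9 mOsm/kg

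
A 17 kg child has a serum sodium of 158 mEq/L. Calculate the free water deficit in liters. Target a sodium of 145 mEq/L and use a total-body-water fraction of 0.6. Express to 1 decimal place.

TBW = 0.6 · 17 = 10.2 L
Free water deficit = TBW · (Na/145 − 1)
= 10.2 · (158/145 − 1)
= 10.2 · 0.0897
= 0.91 L

0.9 L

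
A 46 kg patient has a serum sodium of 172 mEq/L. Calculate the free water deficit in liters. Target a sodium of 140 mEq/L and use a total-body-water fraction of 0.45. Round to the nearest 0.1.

TBW = 0.45 · 46 = 20.7 L
Free water deficit = TBW · (Na/140 − 1)
= 20.7 · (172/140 − 1)
= 20.7 · 0.2286
= 4.73 L

4.7 L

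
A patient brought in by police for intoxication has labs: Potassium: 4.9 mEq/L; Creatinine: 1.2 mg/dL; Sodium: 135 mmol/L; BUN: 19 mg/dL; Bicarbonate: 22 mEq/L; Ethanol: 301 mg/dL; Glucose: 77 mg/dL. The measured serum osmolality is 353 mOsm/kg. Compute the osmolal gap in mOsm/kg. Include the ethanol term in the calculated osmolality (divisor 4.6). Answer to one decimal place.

Calculated osmolality = 2·Na + glucose/18 + BUN/2.8 + ethanol/4.6
= 2·135 + 77/18 + 19/2.8 + 301/4.6
= 270 + 4.28 + 6.79 + 65.43
= 346.5 mOsm/kg ≈ 346.5 mOsm/kg
Osmolar gap = measured − calculated = 353 − 346.5 = 6.5 mOsm/kg

6.5 mOsm/kg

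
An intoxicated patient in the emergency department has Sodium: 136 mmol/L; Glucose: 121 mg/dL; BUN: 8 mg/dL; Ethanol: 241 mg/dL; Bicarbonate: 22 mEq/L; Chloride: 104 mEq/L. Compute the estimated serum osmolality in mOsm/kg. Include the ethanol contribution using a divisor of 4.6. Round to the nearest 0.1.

Calculated osmolality = 2·Na + glucose/18 + BUN/2.8 + ethanol/4.6
= 2·136 + 121/18 + 8/2.8 + 241/4.6
= 272 + 6.72 + 2.86 + 52.39
= 333.97 mOsm/kg

334.0 mOsm/kg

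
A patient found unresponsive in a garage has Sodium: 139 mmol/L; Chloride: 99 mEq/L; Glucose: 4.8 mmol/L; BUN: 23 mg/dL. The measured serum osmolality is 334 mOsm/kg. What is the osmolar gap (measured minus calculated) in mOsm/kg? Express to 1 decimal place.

43.0 mOsm/kg

Calculated osmolality = 2·Na + glucose + BUN/2.8
= 2·139 + 4.8 + 23/2.8
= 278 + 4.80 + 8.21
= 291.01 mOsm/kg ≈ 291.0 mOsm/kg
Osmolar gap = measured − calculated = 334 − 291.0 = 43.0 mOsm/kg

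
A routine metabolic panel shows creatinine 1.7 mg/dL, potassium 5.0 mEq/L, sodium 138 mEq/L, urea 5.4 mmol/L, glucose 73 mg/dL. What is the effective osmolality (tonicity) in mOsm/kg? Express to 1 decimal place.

Effective osmolality excludes urea (freely permeant across cell membranes):
2·Na + glucose/18
= 2·138 + 73/18
= 276 + 4.06
= 280.06 mOsm/kg

280.1 mOsm/kg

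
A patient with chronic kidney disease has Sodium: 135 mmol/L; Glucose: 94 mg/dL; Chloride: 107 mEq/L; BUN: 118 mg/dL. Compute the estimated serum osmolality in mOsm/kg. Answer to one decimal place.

317.4 mOsm/kg

Calculated osmolality = 2·Na + glucose/18 + BUN/2.8
= 2·135 + 94/18 + 118/2.8
= 270 + 5.22 + 42.14
= 317.36 mOsm/kg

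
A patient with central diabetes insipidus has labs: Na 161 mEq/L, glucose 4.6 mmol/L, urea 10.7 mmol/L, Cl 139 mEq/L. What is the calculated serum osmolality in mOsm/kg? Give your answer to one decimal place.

Calculated osmolality = 2·Na + glucose + urea
= 2·161 + 4.6 + 10.7
= 322 + 4.60 + 10.70
= 337.3 mOsm/kg

337.3 mOsm/kg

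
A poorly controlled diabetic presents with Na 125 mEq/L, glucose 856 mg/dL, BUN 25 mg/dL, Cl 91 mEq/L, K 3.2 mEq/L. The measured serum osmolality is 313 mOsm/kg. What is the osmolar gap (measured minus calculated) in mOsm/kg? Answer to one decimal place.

6.5 mOsm/kg

Calculated osmolality = 2·Na + glucose/18 + BUN/2.8
= 2·125 + 856/18 + 25/2.8
= 250 + 47.56 + 8.93
= 306.49 mOsm/kg ≈ 306.5 mOsm/kg
Osmolar gap = measured − calculated = 313 − 306.5 = 6.5 mOsm/kg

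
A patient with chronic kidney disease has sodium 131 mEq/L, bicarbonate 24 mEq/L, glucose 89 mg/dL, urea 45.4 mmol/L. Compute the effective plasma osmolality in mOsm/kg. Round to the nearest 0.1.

266.9 mOsm/kg

Effective osmolality excludes urea (freely permeant across cell membranes):
2·Na + glucose/18
= 2·131 + 89/18
= 262 + 4.94
= 266.94 mOsm/kg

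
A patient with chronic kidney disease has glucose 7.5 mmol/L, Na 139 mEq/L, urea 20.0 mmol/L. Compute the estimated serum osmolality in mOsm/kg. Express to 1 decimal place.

Calculated osmolality = 2·Na + glucose + urea
= 2·139 + 7.5 + 20
= 278 + 7.50 + 20
= 305.5 mOsm/kg

305.5 mOsm/kg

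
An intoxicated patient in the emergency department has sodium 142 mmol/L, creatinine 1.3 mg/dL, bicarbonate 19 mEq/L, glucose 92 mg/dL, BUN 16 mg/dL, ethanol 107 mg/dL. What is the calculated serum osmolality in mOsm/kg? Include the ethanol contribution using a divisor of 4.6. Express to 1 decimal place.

Calculated osmolality = 2·Na + glucose/18 + BUN/2.8 + ethanol/4.6
= 2·142 + 92/18 + 16/2.8 + 107/4.6
= 284 + 5.11 + 5.71 + 23.26
= 318.08 mOsm/kg

318.1 mOsm/kg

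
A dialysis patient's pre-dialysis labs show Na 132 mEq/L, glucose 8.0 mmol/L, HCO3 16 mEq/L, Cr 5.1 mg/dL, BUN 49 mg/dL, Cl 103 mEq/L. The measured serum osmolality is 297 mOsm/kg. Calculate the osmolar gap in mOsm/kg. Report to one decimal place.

Calculated osmolality = 2·Na + glucose + BUN/2.8
= 2·132 + 8 + 49/2.8
= 264 + 8 + 17.50
= 289.5 mOsm/kg ≈ 289.5 mOsm/kg
Osmolar gap = measured − calculated = 297 − 289.5 = 7.5 mOsm/kg

7.5 mOsm/kg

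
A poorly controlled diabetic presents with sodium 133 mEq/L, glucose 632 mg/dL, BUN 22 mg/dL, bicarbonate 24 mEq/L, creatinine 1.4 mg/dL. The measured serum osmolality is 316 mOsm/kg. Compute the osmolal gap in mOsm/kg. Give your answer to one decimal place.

Calculated osmolality = 2·Na + glucose/18 + BUN/2.8
= 2·133 + 632/18 + 22/2.8
= 266 + 35.11 + 7.86
= 308.97 mOsm/kg ≈ 309.0 mOsm/kg
Osmolar gap = measured − calculated = 316 − 309.0 = 7.0 mOsm/kg

7.0 mOsm/kg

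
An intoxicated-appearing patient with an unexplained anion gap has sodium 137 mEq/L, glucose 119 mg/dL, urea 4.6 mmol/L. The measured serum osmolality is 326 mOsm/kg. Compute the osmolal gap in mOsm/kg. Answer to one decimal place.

40.8 mOsm/kg

Calculated osmolality = 2·Na + glucose/18 + urea
= 2·137 + 119/18 + 4.6
= 274 + 6.61 + 4.60
= 285.21 mOsm/kg ≈ 285.2 mOsm/kg
Osmolar gap = measured − calculated = 326 − 285.2 = 40.8 mOsm/kg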